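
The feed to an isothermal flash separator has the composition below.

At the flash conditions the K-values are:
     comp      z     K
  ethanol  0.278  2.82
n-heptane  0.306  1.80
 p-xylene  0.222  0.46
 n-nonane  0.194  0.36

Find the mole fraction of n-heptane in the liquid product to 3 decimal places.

Iterate (Newton) starting at ψ = 0.5:
  ψ = 0.500: g = 0.0930, g' = -0.646 → ψ = 0.644
  ψ = 0.644: g = -0.0005, g' = -0.663 → ψ = 0.643
Converged at ψ = 0.643.
Compositions from xᵢ = zᵢ/(1+ψ(Kᵢ−1)), yᵢ = Kᵢxᵢ:
  ethanol: x = 0.128, y = 0.361
  n-heptane: x = 0.202, y = 0.364
  p-xylene: x = 0.340, y = 0.156
  n-nonane: x = 0.330, y = 0.119

x_n-heptane = 0.202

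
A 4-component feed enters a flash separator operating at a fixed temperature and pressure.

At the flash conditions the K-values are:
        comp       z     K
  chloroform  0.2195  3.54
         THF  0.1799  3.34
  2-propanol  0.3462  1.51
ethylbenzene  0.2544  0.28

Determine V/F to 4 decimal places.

Rachford–Rice: g(V/F) = Σ zᵢ(Kᵢ−1)/(1+V/F(Kᵢ−1)) = 0.
Check two-phase: ΣzᵢKᵢ = 1.9719 > 1 and Σzᵢ/Kᵢ = 1.2537 > 1, so g(0) = 0.9719 > 0 and g(1) = -0.2537 < 0.
Iterate (Newton) starting at V/F = 0.5:
  V/F = 0.5000: g = 0.29409, g' = -0.8632 → V/F = 0.8407
  V/F = 0.8407: g = -0.02082, g' = -1.1466 → V/F = 0.8226
  V/F = 0.8226: g = -0.00042, g' = -1.1014 → V/F = 0.8222
Converged at V/F = 0.8222.

V/F = 0.8222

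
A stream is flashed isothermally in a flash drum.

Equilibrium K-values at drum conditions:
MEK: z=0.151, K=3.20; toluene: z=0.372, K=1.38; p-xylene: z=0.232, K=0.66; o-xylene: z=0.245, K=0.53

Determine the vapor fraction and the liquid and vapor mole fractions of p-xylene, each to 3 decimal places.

Let ψ = V/F and solve Σ zᵢ(Kᵢ−1)/(1+ψ(Kᵢ−1)) = 0.
Check two-phase: ΣzᵢKᵢ = 1.280 > 1 and Σzᵢ/Kᵢ = 1.131 > 1, so g(0) = 0.280 > 0 and g(1) = -0.131 < 0.
Newton–Raphson from ψ = 0.5:
  ψ = 0.500: g = 0.0314, g' = -0.335 → ψ = 0.594
  ψ = 0.594: g = 0.0008, g' = -0.319 → ψ = 0.596
Converged at ψ = 0.596.
Compositions from xᵢ = zᵢ/(1+ψ(Kᵢ−1)), yᵢ = Kᵢxᵢ:
  MEK: x = 0.065, y = 0.209
  toluene: x = 0.303, y = 0.419
  p-xylene: x = 0.291, y = 0.192
  o-xylene: x = 0.340, y = 0.180

ψ = 0.596, x_p-xylene = 0.291, y_p-xylene = 0.192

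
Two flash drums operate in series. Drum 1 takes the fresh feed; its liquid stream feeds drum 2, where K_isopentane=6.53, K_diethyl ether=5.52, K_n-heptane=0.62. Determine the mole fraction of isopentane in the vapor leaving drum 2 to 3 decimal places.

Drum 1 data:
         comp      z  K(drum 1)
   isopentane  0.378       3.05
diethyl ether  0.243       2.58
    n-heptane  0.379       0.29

y_isopentane (drum 2) = 0.245

Drum 1:
Rachford–Rice: g(ψ₁) = Σ zᵢ(Kᵢ−1)/(1+ψ₁(Kᵢ−1)) = 0.
Feasibility: ΣzᵢKᵢ = 1.890, Σzᵢ/Kᵢ = 1.525 — both > 1, two phases present.
Newton–Raphson from ψ₁ = 0.7:
  ψ₁ = 0.700: g = -0.0344, g' = -1.160 → ψ₁ = 0.670
Converged at ψ₁ = 0.670.
Drum-1 compositions:
  isopentane: x = 0.159, y = 0.486
  diethyl ether: x = 0.118, y = 0.305
  n-heptane: x = 0.723, y = 0.210
Drum-2 feed = drum-1 liquid: z₂ = (0.1593, 0.1181, 0.7226).
Drum 2:
Newton iteration, ψ₂⁰ = 0.5:
  ψ₂ = 0.500: g = 0.0586, g' = -0.730 → ψ₂ = 0.580
  ψ₂ = 0.580: g = 0.0042, g' = -0.630 → ψ₂ = 0.587
Converged at ψ₂ = 0.587.
  isopentane: x = 0.038, y = 0.245
  diethyl ether: x = 0.032, y = 0.178
  n-heptane: x = 0.930, y = 0.577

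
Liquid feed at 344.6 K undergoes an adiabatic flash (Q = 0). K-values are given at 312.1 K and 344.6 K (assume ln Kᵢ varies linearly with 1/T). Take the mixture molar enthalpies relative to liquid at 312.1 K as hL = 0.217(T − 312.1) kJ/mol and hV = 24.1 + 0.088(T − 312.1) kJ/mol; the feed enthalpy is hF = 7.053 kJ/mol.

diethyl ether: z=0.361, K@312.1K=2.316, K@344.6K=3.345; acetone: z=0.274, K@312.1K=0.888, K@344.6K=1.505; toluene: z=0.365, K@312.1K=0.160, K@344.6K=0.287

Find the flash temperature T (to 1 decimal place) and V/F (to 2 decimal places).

T = 317.3 K, V/F = 0.25

Adiabatic flash: solve Rachford–Rice at each trial T, then check hF = ψ·hV(T) + (1−ψ)·hL(T).
  T = 312.1 K: K = (2.316, 0.888, 0.160), RR gives ψ = 0.169, H_out = 4.074 kJ/mol
  T = 344.6 K: K = (3.345, 1.505, 0.287), RR gives ψ = 0.603, H_out = 19.061 kJ/mol
  T = 328.4 K: K = (2.810, 1.172, 0.218), RR gives ψ = 0.409, H_out = 12.524 kJ/mol
  T = 320.2 K: K = (2.556, 1.023, 0.187), RR gives ψ = 0.296, H_out = 8.586 kJ/mol
  T = 316.1 K: K = (2.433, 0.953, 0.173), RR gives ψ = 0.234, H_out = 6.392 kJ/mol
  T = 318.1 K: K = (2.493, 0.987, 0.180), RR gives ψ = 0.265, H_out = 7.484 kJ/mol
Linear interpolation between T = 316.1 (H_out = 6.392) and T = 318.1 (H_out = 7.484) on hF = 7.053 gives T ≈ 317.3 K, at which ψ = 0.25.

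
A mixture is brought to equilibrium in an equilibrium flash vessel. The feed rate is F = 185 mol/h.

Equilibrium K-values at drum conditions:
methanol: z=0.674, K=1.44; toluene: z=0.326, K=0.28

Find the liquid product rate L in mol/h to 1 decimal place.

Binary case is linear: z₁(K₁−1)(1+ψ(K₂−1)) + z₂(K₂−1)(1+ψ(K₁−1)) = 0
⇒ ψ = [z₁(K₁−1)+z₂(K₂−1)] / [−(K₁−1)(K₂−1)] = 0.0618/0.3168 = 0.195
Then V = ψ·F = 0.1952·185 = 36.1 mol/h and L = F − V = 148.9 mol/h.

L = 148.9 mol/h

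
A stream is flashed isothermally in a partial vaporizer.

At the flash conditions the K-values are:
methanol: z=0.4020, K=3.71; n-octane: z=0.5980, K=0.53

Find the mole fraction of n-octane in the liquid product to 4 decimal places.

Material balance + equilibrium reduce to Σ zᵢ(Kᵢ−1)/(1+β(Kᵢ−1)) = 0.
g(0) = ΣzᵢKᵢ − 1 = 0.8084 and g(1) = 1 − Σzᵢ/Kᵢ = -0.2367, so a root lies in (0, 1).
Newton–Raphson from β = 0.52:
  β = 0.5200: g = 0.08022, g' = -0.7400 → β = 0.6284
  β = 0.6284: g = 0.00418, g' = -0.6701 → β = 0.6346
  β = 0.6346: g = 0.00001, g' = -0.6674 → β = 0.6347
Converged at β = 0.6347.
Compositions from xᵢ = zᵢ/(1+β(Kᵢ−1)), yᵢ = Kᵢxᵢ:
  methanol: x = 0.1478, y = 0.5483
  n-octane: x = 0.8522, y = 0.4517

x_n-octane = 0.8522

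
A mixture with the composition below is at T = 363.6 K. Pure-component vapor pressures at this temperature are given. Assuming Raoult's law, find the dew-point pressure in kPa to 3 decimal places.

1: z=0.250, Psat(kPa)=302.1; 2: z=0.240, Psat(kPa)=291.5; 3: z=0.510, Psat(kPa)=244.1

At the dew point ψ → 1, so Σzᵢ/Kᵢ = 1 with Kᵢ = Pᵢˢᵃᵗ/P ⇒ 1/P = Σzᵢ/Pᵢˢᵃᵗ.
1/P = 0.250/302.1 + 0.240/291.5 + 0.510/244.1 = 0.003740 ⇒ P = 267.367 kPa

Pdew = 267.367 kPa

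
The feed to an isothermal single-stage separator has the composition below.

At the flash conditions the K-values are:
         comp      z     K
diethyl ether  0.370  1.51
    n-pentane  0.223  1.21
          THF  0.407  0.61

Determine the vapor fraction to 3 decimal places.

Material balance + equilibrium reduce to Σ zᵢ(Kᵢ−1)/(1+ψ(Kᵢ−1)) = 0.
Feasibility: ΣzᵢKᵢ = 1.077, Σzᵢ/Kᵢ = 1.097 — both > 1, two phases present.
Newton–Raphson from ψ = 0.65:
  ψ = 0.650: g = -0.0297, g' = -0.173 → ψ = 0.478
  ψ = 0.478: g = -0.0009, g' = -0.164 → ψ = 0.473
Converged at ψ = 0.473.

ψ = 0.473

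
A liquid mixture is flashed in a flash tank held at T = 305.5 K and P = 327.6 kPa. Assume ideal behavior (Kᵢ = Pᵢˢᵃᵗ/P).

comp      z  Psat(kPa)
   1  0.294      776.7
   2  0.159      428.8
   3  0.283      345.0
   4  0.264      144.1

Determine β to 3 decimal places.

β = 0.745

Raoult's law: Kᵢ = Pᵢˢᵃᵗ/P = Pᵢˢᵃᵗ/327.6.
  K_1 = 776.7/327.6 = 2.37088, K_2 = 428.8/327.6 = 1.30891, K_3 = 345.0/327.6 = 1.05311, K_4 = 144.1/327.6 = 0.43987
Let β = V/F and solve Σ zᵢ(Kᵢ−1)/(1+β(Kᵢ−1)) = 0.
Feasibility: ΣzᵢKᵢ = 1.319, Σzᵢ/Kᵢ = 1.114 — both > 1, two phases present.
Newton–Raphson from β = 0.36:
  β = 0.360: g = 0.1436, g' = -0.391 → β = 0.727
  β = 0.727: g = 0.0068, g' = -0.385 → β = 0.745
Converged at β = 0.745.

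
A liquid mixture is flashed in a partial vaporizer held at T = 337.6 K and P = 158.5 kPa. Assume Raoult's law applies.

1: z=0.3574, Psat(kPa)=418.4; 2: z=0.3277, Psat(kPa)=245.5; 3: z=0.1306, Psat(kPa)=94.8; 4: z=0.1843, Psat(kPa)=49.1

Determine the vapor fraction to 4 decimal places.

ψ = 0.8236

Raoult's law: Kᵢ = Pᵢˢᵃᵗ/P = Pᵢˢᵃᵗ/158.5.
  K_1 = 418.4/158.5 = 2.639748, K_2 = 245.5/158.5 = 1.548896, K_3 = 94.8/158.5 = 0.598107, K_4 = 49.1/158.5 = 0.309779
Newton iteration, ψ⁰ = 0.5:
  ψ = 0.5000: g = 0.20323, g' = -0.5887 → ψ = 0.8452
  ψ = 0.8452: g = -0.01634, g' = -0.7691 → ψ = 0.8240
  ψ = 0.8240: g = -0.00032, g' = -0.7399 → ψ = 0.8236
Converged at ψ = 0.8236.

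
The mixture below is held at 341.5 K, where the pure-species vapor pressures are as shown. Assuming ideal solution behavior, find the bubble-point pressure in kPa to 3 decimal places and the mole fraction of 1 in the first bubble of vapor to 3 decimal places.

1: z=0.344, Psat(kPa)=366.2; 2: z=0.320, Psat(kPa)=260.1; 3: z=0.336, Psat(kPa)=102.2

At the bubble point ψ → 0, so ΣzᵢKᵢ = 1 with Kᵢ = Pᵢˢᵃᵗ/P ⇒ P = ΣzᵢPᵢˢᵃᵗ.
P = 0.344·366.2 + 0.320·260.1 + 0.336·102.2 = 243.544 kPa
yᵢ = zᵢPᵢˢᵃᵗ/P ⇒ y_1 = 0.344·366.2/243.544 = 0.517

Pbub = 243.544 kPa, y_1 = 0.517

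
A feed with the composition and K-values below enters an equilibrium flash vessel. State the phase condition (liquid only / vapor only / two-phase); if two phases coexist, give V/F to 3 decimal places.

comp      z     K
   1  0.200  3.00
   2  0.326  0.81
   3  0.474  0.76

ΣzᵢKᵢ = 1.224; Σzᵢ/Kᵢ = 1.093.
Both exceed 1, so a two-phase solution exists.
Material balance + equilibrium reduce to Σ zᵢ(Kᵢ−1)/(1+ψ(Kᵢ−1)) = 0.
Iterate (Newton) starting at ψ = 0.5:
  ψ = 0.500: g = 0.0023, g' = -0.250 → ψ = 0.509
Converged at ψ = 0.509.

two-phase, V/F = 0.509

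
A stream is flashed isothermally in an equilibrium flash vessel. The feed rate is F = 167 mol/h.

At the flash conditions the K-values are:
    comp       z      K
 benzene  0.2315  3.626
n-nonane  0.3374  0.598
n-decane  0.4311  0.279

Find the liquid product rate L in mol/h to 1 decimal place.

L = 149.6 mol/h

Material balance + equilibrium reduce to Σ zᵢ(Kᵢ−1)/(1+V/F(Kᵢ−1)) = 0.
Feasibility: ΣzᵢKᵢ = 1.1615, Σzᵢ/Kᵢ = 2.1732 — both > 1, two phases present.
Newton iteration, V/F⁰ = 0.5:
  V/F = 0.5000: g = -0.39297, g' = -0.9318 → V/F = 0.0783
  V/F = 0.0783: g = 0.03483, g' = -1.4083 → V/F = 0.1030
  V/F = 0.1030: g = 0.00125, g' = -1.3099 → V/F = 0.1040
Converged at V/F = 0.1040.
Then V = V/F·F = 0.1040·167 = 17.4 mol/h and L = F − V = 149.6 mol/h.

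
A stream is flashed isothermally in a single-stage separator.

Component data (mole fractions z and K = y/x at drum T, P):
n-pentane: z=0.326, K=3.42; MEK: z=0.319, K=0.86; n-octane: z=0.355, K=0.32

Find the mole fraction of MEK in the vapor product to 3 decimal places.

Material balance + equilibrium reduce to Σ zᵢ(Kᵢ−1)/(1+β(Kᵢ−1)) = 0.
Feasibility: ΣzᵢKᵢ = 1.503, Σzᵢ/Kᵢ = 1.576 — both > 1, two phases present.
Iterate (Newton) starting at β = 0.62:
  β = 0.620: g = -0.1507, g' = -0.804 → β = 0.432
  β = 0.432: g = -0.0040, g' = -0.792 → β = 0.427
Converged at β = 0.427.
Compositions from xᵢ = zᵢ/(1+β(Kᵢ−1)), yᵢ = Kᵢxᵢ:
  n-pentane: x = 0.160, y = 0.548
  MEK: x = 0.339, y = 0.292
  n-octane: x = 0.500, y = 0.160

y_MEK = 0.292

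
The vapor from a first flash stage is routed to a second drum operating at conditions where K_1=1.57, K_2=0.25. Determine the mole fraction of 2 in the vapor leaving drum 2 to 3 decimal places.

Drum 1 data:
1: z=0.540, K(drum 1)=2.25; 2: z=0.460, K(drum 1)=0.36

y_2 (drum 2) = 0.108

Drum 1:
Let ψ₁ = V/F and solve Σ zᵢ(Kᵢ−1)/(1+ψ₁(Kᵢ−1)) = 0.
Feasibility: ΣzᵢKᵢ = 1.381, Σzᵢ/Kᵢ = 1.518 — both > 1, two phases present.
Newton iteration, ψ₁⁰ = 0.5:
  ψ₁ = 0.500: g = -0.0176, g' = -0.727 → ψ₁ = 0.476
Converged at ψ₁ = 0.476.
Drum-1 compositions:
  1: x = 0.339, y = 0.762
  2: x = 0.661, y = 0.238
Drum-2 feed = drum-1 vapor: z₂ = (0.7619, 0.2381).
Drum 2:
Rachford–Rice: g(ψ₂) = Σ zᵢ(Kᵢ−1)/(1+ψ₂(Kᵢ−1)) = 0.
g(0) = ΣzᵢKᵢ − 1 = 0.256 and g(1) = 1 − Σzᵢ/Kᵢ = -0.438, so a root lies in (0, 1).
Newton iteration, ψ₂⁰ = 0.42:
  ψ₂ = 0.420: g = 0.0897, g' = -0.447 → ψ₂ = 0.621
  ψ₂ = 0.621: g = -0.0134, g' = -0.604 → ψ₂ = 0.599
  ψ₂ = 0.599: g = -0.0003, g' = -0.579 → ψ₂ = 0.598
Converged at ψ₂ = 0.598.
  1: x = 0.568, y = 0.892
  2: x = 0.432, y = 0.108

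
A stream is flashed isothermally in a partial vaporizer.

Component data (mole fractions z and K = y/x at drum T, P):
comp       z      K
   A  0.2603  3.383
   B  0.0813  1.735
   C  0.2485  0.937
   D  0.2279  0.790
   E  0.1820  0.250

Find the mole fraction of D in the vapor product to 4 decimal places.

y_D = 0.2042

Iterate (Newton) starting at β = 0.39:
  β = 0.3900: g = 0.10683, g' = -0.6411 → β = 0.5566
  β = 0.5566: g = 0.00429, g' = -0.6109 → β = 0.5637
Converged at β = 0.5636.
Compositions from xᵢ = zᵢ/(1+β(Kᵢ−1)), yᵢ = Kᵢxᵢ:
  A: x = 0.1111, y = 0.3758
  B: x = 0.0575, y = 0.0997
  C: x = 0.2576, y = 0.2414
  D: x = 0.2585, y = 0.2042
  E: x = 0.3153, y = 0.0788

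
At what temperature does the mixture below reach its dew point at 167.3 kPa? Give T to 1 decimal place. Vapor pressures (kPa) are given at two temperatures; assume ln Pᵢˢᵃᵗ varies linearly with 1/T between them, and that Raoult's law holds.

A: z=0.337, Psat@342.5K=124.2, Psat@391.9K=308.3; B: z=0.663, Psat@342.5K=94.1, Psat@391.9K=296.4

T = 363.3 K

Dew-point temperature: Σzᵢ·P/Pᵢˢᵃᵗ(T) = 1. Interpolate ln Pᵢˢᵃᵗ = aᵢ + bᵢ/T.
  T = 342.5 K: ΣzᵢP/Pᵢˢᵃᵗ = 1.6327
  T = 391.9 K: ΣzᵢP/Pᵢˢᵃᵗ = 0.5571
  T = 367.2 K: ΣzᵢP/Pᵢˢᵃᵗ = 0.9185
  T = 354.9 K: ΣzᵢP/Pᵢˢᵃᵗ = 1.2105
  T = 361.0 K: ΣzᵢP/Pᵢˢᵃᵗ = 1.0530
  T = 364.1 K: ΣzᵢP/Pᵢˢᵃᵗ = 0.9828
  T = 362.6 K: ΣzᵢP/Pᵢˢᵃᵗ = 1.0160
Interpolating between 362.6 K and 364.1 K gives T ≈ 363.3 K.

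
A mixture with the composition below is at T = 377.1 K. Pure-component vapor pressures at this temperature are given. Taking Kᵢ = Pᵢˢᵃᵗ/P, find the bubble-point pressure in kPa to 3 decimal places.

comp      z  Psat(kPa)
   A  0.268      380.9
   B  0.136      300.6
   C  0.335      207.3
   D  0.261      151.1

Pbub = 251.845 kPa

At the bubble point ψ → 0, so ΣzᵢKᵢ = 1 with Kᵢ = Pᵢˢᵃᵗ/P ⇒ P = ΣzᵢPᵢˢᵃᵗ.
P = 0.268·380.9 + 0.136·300.6 + 0.335·207.3 + 0.261·151.1 = 251.845 kPa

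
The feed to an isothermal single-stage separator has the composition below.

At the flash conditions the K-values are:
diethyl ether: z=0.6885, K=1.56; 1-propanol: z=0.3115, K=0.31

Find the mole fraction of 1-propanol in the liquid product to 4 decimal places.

x_1-propanol = 0.4480

Material balance + equilibrium reduce to Σ zᵢ(Kᵢ−1)/(1+ψ(Kᵢ−1)) = 0.
Check two-phase: ΣzᵢKᵢ = 1.1706 > 1 and Σzᵢ/Kᵢ = 1.4462 > 1, so g(0) = 0.1706 > 0 and g(1) = -0.4462 < 0.
Binary case is linear: z₁(K₁−1)(1+ψ(K₂−1)) + z₂(K₂−1)(1+ψ(K₁−1)) = 0
⇒ ψ = [z₁(K₁−1)+z₂(K₂−1)] / [−(K₁−1)(K₂−1)] = 0.17063/0.38640 = 0.4416
Compositions from xᵢ = zᵢ/(1+ψ(Kᵢ−1)), yᵢ = Kᵢxᵢ:
  diethyl ether: x = 0.5520, y = 0.8611
  1-propanol: x = 0.4480, y = 0.1389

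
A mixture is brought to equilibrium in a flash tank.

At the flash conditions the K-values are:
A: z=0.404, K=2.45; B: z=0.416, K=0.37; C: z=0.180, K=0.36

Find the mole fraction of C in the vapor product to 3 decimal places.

Rachford–Rice: g(ψ) = Σ zᵢ(Kᵢ−1)/(1+ψ(Kᵢ−1)) = 0.
Check two-phase: ΣzᵢKᵢ = 1.209 > 1 and Σzᵢ/Kᵢ = 1.789 > 1, so g(0) = 0.209 > 0 and g(1) = -0.789 < 0.
Newton–Raphson from ψ = 0.5:
  ψ = 0.500: g = -0.2124, g' = -0.797 → ψ = 0.233
  ψ = 0.233: g = -0.0050, g' = -0.803 → ψ = 0.227
Converged at ψ = 0.227.
Compositions from xᵢ = zᵢ/(1+ψ(Kᵢ−1)), yᵢ = Kᵢxᵢ:
  A: x = 0.304, y = 0.745
  B: x = 0.485, y = 0.180
  C: x = 0.211, y = 0.076

y_C = 0.076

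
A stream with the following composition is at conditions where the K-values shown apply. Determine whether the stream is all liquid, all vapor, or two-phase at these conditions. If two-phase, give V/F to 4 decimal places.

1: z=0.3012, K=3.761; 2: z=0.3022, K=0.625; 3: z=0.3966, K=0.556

two-phase, V/F = 0.4730

ΣzᵢKᵢ = 1.5422; Σzᵢ/Kᵢ = 1.2769.
Both exceed 1, so a two-phase solution exists.
Material balance + equilibrium reduce to Σ zᵢ(Kᵢ−1)/(1+ψ(Kᵢ−1)) = 0.
Iterate (Newton) starting at ψ = 0.5:
  ψ = 0.5000: g = -0.01647, g' = -0.5987 → ψ = 0.4725
  ψ = 0.4725: g = 0.00029, g' = -0.6203 → ψ = 0.4730
Converged at ψ = 0.4730.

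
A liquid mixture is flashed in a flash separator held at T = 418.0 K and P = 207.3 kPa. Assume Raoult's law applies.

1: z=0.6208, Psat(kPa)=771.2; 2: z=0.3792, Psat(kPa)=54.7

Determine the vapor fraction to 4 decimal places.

Raoult's law: Kᵢ = Pᵢˢᵃᵗ/P = Pᵢˢᵃᵗ/207.3.
  K_1 = 771.2/207.3 = 3.720212, K_2 = 54.7/207.3 = 0.263869
Material balance + equilibrium reduce to Σ zᵢ(Kᵢ−1)/(1+ψ(Kᵢ−1)) = 0.
g(0) = ΣzᵢKᵢ − 1 = 1.4096 and g(1) = 1 − Σzᵢ/Kᵢ = -0.6040, so a root lies in (0, 1).
Iterate (Newton) starting at ψ = 0.5:
  ψ = 0.5000: g = 0.27380, g' = -1.3393 → ψ = 0.7044
  ψ = 0.7044: g = -0.00073, g' = -1.4267 → ψ = 0.7039
Converged at ψ = 0.7039.

ψ = 0.7039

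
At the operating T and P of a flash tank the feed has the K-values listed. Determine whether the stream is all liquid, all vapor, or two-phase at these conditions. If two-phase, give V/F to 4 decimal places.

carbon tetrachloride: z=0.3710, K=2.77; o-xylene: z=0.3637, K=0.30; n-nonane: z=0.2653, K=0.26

two-phase, V/F = 0.1621

ΣzᵢKᵢ = 1.2058; Σzᵢ/Kᵢ = 2.3667.
Both exceed 1, so a two-phase solution exists.
Iterate (Newton) starting at ψ = 0.5:
  ψ = 0.5000: g = -0.35493, g' = -1.1150 → ψ = 0.1817
  ψ = 0.1817: g = -0.02159, g' = -1.0933 → ψ = 0.1619
  ψ = 0.1619: g = 0.00022, g' = -1.1164 → ψ = 0.1621
Converged at ψ = 0.1621.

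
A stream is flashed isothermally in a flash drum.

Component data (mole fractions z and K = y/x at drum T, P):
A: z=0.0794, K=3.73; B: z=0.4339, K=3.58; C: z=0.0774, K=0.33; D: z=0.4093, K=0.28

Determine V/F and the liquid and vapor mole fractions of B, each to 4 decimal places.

Rachford–Rice: g(V/F) = Σ zᵢ(Kᵢ−1)/(1+V/F(Kᵢ−1)) = 0.
g(0) = ΣzᵢKᵢ − 1 = 0.9897 and g(1) = 1 − Σzᵢ/Kᵢ = -0.8388, so a root lies in (0, 1).
Newton iteration, V/F⁰ = 0.5:
  V/F = 0.5000: g = 0.04206, g' = -1.2531 → V/F = 0.5336
Converged at V/F = 0.5336.
Compositions from xᵢ = zᵢ/(1+V/F(Kᵢ−1)), yᵢ = Kᵢxᵢ:
  A: x = 0.0323, y = 0.1206
  B: x = 0.1826, y = 0.6536
  C: x = 0.1205, y = 0.0398
  D: x = 0.6646, y = 0.1861

V/F = 0.5336, x_B = 0.1826, y_B = 0.6536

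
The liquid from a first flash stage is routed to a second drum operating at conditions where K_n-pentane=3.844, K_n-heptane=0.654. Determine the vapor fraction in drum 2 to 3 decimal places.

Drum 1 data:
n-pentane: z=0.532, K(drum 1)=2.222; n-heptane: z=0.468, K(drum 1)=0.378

V/F (drum 2) = 0.742

Drum 1:
Newton–Raphson from ψ₁ = 0.5:
  ψ₁ = 0.500: g = -0.0189, g' = -0.688 → ψ₁ = 0.472
Converged at ψ₁ = 0.472.
Drum-1 compositions:
  n-pentane: x = 0.337, y = 0.750
  n-heptane: x = 0.663, y = 0.250
Drum-2 feed = drum-1 liquid: z₂ = (0.3373, 0.6627).
Drum 2:
Material balance + equilibrium reduce to Σ zᵢ(Kᵢ−1)/(1+ψ₂(Kᵢ−1)) = 0.
Check two-phase: ΣzᵢKᵢ = 1.730 > 1 and Σzᵢ/Kᵢ = 1.101 > 1, so g(0) = 0.730 > 0 and g(1) = -0.101 < 0.
Newton iteration, ψ₂⁰ = 0.39:
  ψ₂ = 0.390: g = 0.1898, g' = -0.719 → ψ₂ = 0.654
  ψ₂ = 0.654: g = 0.0392, g' = -0.466 → ψ₂ = 0.738
  ψ₂ = 0.738: g = 0.0017, g' = -0.427 → ψ₂ = 0.742
Converged at ψ₂ = 0.742.
  n-pentane: x = 0.108, y = 0.417
  n-heptane: x = 0.892, y = 0.583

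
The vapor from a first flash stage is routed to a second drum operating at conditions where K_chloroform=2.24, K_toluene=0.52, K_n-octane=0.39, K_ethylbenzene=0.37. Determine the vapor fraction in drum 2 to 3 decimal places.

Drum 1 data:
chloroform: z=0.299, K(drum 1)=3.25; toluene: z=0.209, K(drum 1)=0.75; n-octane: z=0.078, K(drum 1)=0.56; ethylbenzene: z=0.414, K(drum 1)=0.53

V/F (drum 2) = 0.453

Drum 1:
Rachford–Rice: g(ψ₁) = Σ zᵢ(Kᵢ−1)/(1+ψ₁(Kᵢ−1)) = 0.
Check two-phase: ΣzᵢKᵢ = 1.392 > 1 and Σzᵢ/Kᵢ = 1.291 > 1, so g(0) = 0.392 > 0 and g(1) = -0.291 < 0.
Newton iteration, ψ₁⁰ = 0.5:
  ψ₁ = 0.500: g = -0.0415, g' = -0.533 → ψ₁ = 0.422
  ψ₁ = 0.422: g = 0.0017, g' = -0.580 → ψ₁ = 0.425
Converged at ψ₁ = 0.425.
Drum-1 compositions:
  chloroform: x = 0.153, y = 0.497
  toluene: x = 0.234, y = 0.175
  n-octane: x = 0.096, y = 0.054
  ethylbenzene: x = 0.517, y = 0.274
Drum-2 feed = drum-1 vapor: z₂ = (0.4967, 0.1754, 0.0537, 0.2742).
Drum 2:
Rachford–Rice: g(ψ₂) = Σ zᵢ(Kᵢ−1)/(1+ψ₂(Kᵢ−1)) = 0.
Check two-phase: ΣzᵢKᵢ = 1.326 > 1 and Σzᵢ/Kᵢ = 1.438 > 1, so g(0) = 0.326 > 0 and g(1) = -0.438 < 0.
Newton–Raphson from ψ₂ = 0.5:
  ψ₂ = 0.500: g = -0.0300, g' = -0.634 → ψ₂ = 0.453
Converged at ψ₂ = 0.453.
  chloroform: x = 0.318, y = 0.713
  toluene: x = 0.224, y = 0.117
  n-octane: x = 0.074, y = 0.029
  ethylbenzene: x = 0.384, y = 0.142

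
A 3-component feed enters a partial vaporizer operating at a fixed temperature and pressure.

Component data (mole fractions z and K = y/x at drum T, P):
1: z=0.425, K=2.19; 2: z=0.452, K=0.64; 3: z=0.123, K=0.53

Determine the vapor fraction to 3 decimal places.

ψ = 0.620

Iterate (Newton) starting at ψ = 0.5:
  ψ = 0.500: g = 0.0431, g' = -0.370 → ψ = 0.616
  ψ = 0.616: g = 0.0012, g' = -0.351 → ψ = 0.620
Converged at ψ = 0.620.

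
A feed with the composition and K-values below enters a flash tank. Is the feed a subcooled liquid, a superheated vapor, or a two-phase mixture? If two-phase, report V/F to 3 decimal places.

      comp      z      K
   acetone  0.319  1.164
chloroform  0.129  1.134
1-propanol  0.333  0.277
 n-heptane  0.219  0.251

subcooled liquid

ΣzᵢKᵢ = 0.665; Σzᵢ/Kᵢ = 2.462.
Since ΣzᵢKᵢ < 1 the mixture is below its bubble point — single liquid phase.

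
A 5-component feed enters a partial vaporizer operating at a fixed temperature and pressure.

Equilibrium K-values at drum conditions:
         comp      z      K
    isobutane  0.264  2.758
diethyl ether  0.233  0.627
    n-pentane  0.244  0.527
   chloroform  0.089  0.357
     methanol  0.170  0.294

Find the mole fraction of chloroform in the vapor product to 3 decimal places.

Rachford–Rice: g(V/F) = Σ zᵢ(Kᵢ−1)/(1+V/F(Kᵢ−1)) = 0.
Check two-phase: ΣzᵢKᵢ = 1.085 > 1 and Σzᵢ/Kᵢ = 1.758 > 1, so g(0) = 0.085 > 0 and g(1) = -0.758 < 0.
Newton iteration, V/F⁰ = 0.39:
  V/F = 0.390: g = -0.2099, g' = -0.641 → V/F = 0.062
  V/F = 0.062: g = 0.0252, g' = -0.887 → V/F = 0.091
  V/F = 0.091: g = 0.0007, g' = -0.839 → V/F = 0.092
Converged at V/F = 0.092.
Compositions from xᵢ = zᵢ/(1+V/F(Kᵢ−1)), yᵢ = Kᵢxᵢ:
  isobutane: x = 0.227, y = 0.627
  diethyl ether: x = 0.241, y = 0.151
  n-pentane: x = 0.255, y = 0.134
  chloroform: x = 0.095, y = 0.034
  methanol: x = 0.182, y = 0.053

y_chloroform = 0.034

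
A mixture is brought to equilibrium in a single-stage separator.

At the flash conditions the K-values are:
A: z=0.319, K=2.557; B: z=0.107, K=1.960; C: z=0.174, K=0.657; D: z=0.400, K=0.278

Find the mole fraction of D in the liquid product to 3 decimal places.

Let β = V/F and solve Σ zᵢ(Kᵢ−1)/(1+β(Kᵢ−1)) = 0.
g(0) = ΣzᵢKᵢ − 1 = 0.251 and g(1) = 1 − Σzᵢ/Kᵢ = -0.883, so a root lies in (0, 1).
Iterate (Newton) starting at β = 0.36:
  β = 0.360: g = -0.0637, g' = -0.779 → β = 0.278
  β = 0.278: g = 0.0002, g' = -0.789 → β = 0.279
Converged at β = 0.279.
Compositions from xᵢ = zᵢ/(1+β(Kᵢ−1)), yᵢ = Kᵢxᵢ:
  A: x = 0.223, y = 0.569
  B: x = 0.084, y = 0.165
  C: x = 0.192, y = 0.126
  D: x = 0.501, y = 0.139

x_D = 0.501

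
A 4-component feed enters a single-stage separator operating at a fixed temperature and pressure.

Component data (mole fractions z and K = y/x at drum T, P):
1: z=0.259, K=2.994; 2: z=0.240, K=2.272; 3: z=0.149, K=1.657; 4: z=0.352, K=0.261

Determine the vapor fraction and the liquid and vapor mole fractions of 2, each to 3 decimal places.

ψ = 0.611, x_2 = 0.135, y_2 = 0.307

Iterate (Newton) starting at ψ = 0.5:
  ψ = 0.500: g = 0.1063, g' = -0.923 → ψ = 0.615
  ψ = 0.615: g = -0.0040, g' = -1.009 → ψ = 0.611
Converged at ψ = 0.611.
Compositions from xᵢ = zᵢ/(1+ψ(Kᵢ−1)), yᵢ = Kᵢxᵢ:
  1: x = 0.117, y = 0.350
  2: x = 0.135, y = 0.307
  3: x = 0.106, y = 0.176
  4: x = 0.642, y = 0.168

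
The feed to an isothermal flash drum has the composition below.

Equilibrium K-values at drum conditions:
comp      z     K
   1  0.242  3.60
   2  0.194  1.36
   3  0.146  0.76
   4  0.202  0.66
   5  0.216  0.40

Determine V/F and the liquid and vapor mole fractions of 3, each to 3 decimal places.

Material balance + equilibrium reduce to Σ zᵢ(Kᵢ−1)/(1+V/F(Kᵢ−1)) = 0.
g(0) = ΣzᵢKᵢ − 1 = 0.466 and g(1) = 1 − Σzᵢ/Kᵢ = -0.248, so a root lies in (0, 1).
Newton–Raphson from V/F = 0.5:
  V/F = 0.500: g = 0.0250, g' = -0.531 → V/F = 0.547
  V/F = 0.547: g = 0.0004, g' = -0.515 → V/F = 0.548
Converged at V/F = 0.548.
Compositions from xᵢ = zᵢ/(1+V/F(Kᵢ−1)), yᵢ = Kᵢxᵢ:
  1: x = 0.100, y = 0.359
  2: x = 0.162, y = 0.220
  3: x = 0.168, y = 0.128
  4: x = 0.248, y = 0.164
  5: x = 0.322, y = 0.129

V/F = 0.548, x_3 = 0.168, y_3 = 0.128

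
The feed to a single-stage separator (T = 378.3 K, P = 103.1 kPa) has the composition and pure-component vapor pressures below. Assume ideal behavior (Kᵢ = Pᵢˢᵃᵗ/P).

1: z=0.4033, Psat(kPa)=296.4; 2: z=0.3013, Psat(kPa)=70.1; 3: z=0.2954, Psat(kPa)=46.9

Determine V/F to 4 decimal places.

V/F = 0.5950

Raoult's law: Kᵢ = Pᵢˢᵃᵗ/P = Pᵢˢᵃᵗ/103.1.
  K_1 = 296.4/103.1 = 2.874879, K_2 = 70.1/103.1 = 0.679922, K_3 = 46.9/103.1 = 0.454898
Rachford–Rice: g(V/F) = Σ zᵢ(Kᵢ−1)/(1+V/F(Kᵢ−1)) = 0.
Feasibility: ΣzᵢKᵢ = 1.4987, Σzᵢ/Kᵢ = 1.2328 — both > 1, two phases present.
Iterate (Newton) starting at V/F = 0.55:
  V/F = 0.5500: g = 0.02525, g' = -0.5681 → V/F = 0.5944
  V/F = 0.5944: g = 0.00028, g' = -0.5562 → V/F = 0.5950
Converged at V/F = 0.5950.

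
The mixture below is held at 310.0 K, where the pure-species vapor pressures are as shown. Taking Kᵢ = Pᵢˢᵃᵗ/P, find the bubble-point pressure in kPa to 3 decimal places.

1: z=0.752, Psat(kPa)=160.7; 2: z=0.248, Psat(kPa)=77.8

At the bubble point ψ → 0, so ΣzᵢKᵢ = 1 with Kᵢ = Pᵢˢᵃᵗ/P ⇒ P = ΣzᵢPᵢˢᵃᵗ.
P = 0.752·160.7 + 0.248·77.8 = 140.141 kPa

Pbub = 140.141 kPa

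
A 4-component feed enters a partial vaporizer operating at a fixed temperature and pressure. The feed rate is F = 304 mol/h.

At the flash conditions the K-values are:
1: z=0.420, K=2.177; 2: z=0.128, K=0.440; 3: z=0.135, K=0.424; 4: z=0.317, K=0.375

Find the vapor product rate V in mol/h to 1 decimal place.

Newton iteration, ψ⁰ = 0.58:
  ψ = 0.580: g = -0.2399, g' = -0.699 → ψ = 0.237
  ψ = 0.237: g = -0.0187, g' = -0.640 → ψ = 0.208
Converged at ψ = 0.208.
Then V = ψ·F = 0.2079·304 = 63.2 mol/h and L = F − V = 240.8 mol/h.

V = 63.2 mol/h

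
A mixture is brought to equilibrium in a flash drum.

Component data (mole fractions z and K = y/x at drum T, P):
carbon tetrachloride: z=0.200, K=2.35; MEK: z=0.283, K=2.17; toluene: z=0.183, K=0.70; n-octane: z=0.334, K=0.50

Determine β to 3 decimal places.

Rachford–Rice: g(β) = Σ zᵢ(Kᵢ−1)/(1+β(Kᵢ−1)) = 0.
Feasibility: ΣzᵢKᵢ = 1.379, Σzᵢ/Kᵢ = 1.145 — both > 1, two phases present.
Newton iteration, β⁰ = 0.43:
  β = 0.430: g = 0.1153, g' = -0.475 → β = 0.673
  β = 0.673: g = 0.0062, g' = -0.437 → β = 0.687
Converged at β = 0.687.

β = 0.687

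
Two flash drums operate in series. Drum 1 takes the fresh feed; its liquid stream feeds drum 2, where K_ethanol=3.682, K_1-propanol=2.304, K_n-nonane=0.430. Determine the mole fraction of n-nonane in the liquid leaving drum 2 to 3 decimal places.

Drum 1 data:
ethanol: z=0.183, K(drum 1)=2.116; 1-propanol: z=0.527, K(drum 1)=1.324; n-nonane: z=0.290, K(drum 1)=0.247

Drum 1:
Newton–Raphson from ψ₁ = 0.69:
  ψ₁ = 0.690: g = -0.1996, g' = -0.822 → ψ₁ = 0.447
  ψ₁ = 0.447: g = -0.0439, g' = -0.517 → ψ₁ = 0.362
  ψ₁ = 0.362: g = -0.0021, g' = -0.471 → ψ₁ = 0.358
Converged at ψ₁ = 0.358.
Drum-1 compositions:
  ethanol: x = 0.131, y = 0.277
  1-propanol: x = 0.472, y = 0.625
  n-nonane: x = 0.397, y = 0.098
Drum-2 feed = drum-1 liquid: z₂ = (0.1308, 0.4722, 0.3970).
Drum 2:
Rachford–Rice: g(ψ₂) = Σ zᵢ(Kᵢ−1)/(1+ψ₂(Kᵢ−1)) = 0.
Check two-phase: ΣzᵢKᵢ = 1.740 > 1 and Σzᵢ/Kᵢ = 1.164 > 1, so g(0) = 0.740 > 0 and g(1) = -0.164 < 0.
Newton–Raphson from ψ₂ = 0.7:
  ψ₂ = 0.700: g = 0.0673, g' = -0.690 → ψ₂ = 0.798
  ψ₂ = 0.798: g = -0.0013, g' = -0.722 → ψ₂ = 0.796
Converged at ψ₂ = 0.796.
  ethanol: x = 0.042, y = 0.154
  1-propanol: x = 0.232, y = 0.534
  n-nonane: x = 0.727, y = 0.312

x_n-nonane (drum 2) = 0.727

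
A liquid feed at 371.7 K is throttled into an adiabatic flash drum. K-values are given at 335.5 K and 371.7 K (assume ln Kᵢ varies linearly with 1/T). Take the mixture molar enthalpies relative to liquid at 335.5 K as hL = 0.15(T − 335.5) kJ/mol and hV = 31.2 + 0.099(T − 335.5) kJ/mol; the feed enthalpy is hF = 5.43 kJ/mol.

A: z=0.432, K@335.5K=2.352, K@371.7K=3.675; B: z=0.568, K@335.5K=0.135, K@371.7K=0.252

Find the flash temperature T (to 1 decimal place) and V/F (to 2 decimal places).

Adiabatic flash: solve Rachford–Rice at each trial T, then check hF = ψ·hV(T) + (1−ψ)·hL(T).
  T = 335.5 K: K = (2.352, 0.135), RR gives ψ = 0.079, H_out = 2.474 kJ/mol
  T = 371.7 K: K = (3.675, 0.252), RR gives ψ = 0.365, H_out = 16.150 kJ/mol
  T = 353.6 K: K = (2.974, 0.187), RR gives ψ = 0.244, H_out = 10.098 kJ/mol
  T = 344.6 K: K = (2.655, 0.160), RR gives ψ = 0.171, H_out = 6.619 kJ/mol
  T = 340.1 K: K = (2.502, 0.147), RR gives ψ = 0.129, H_out = 4.670 kJ/mol
  T = 342.4 K: K = (2.580, 0.154), RR gives ψ = 0.151, H_out = 5.687 kJ/mol
Linear interpolation between T = 340.1 (H_out = 4.670) and T = 342.4 (H_out = 5.687) on hF = 5.43 gives T ≈ 341.8 K, at which ψ = 0.15.

T = 341.8 K, V/F = 0.15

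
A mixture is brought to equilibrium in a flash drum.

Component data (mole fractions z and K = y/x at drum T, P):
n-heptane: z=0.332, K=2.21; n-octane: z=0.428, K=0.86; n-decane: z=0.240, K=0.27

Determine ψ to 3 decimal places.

Newton–Raphson from ψ = 0.62:
  ψ = 0.620: g = -0.1561, g' = -0.596 → ψ = 0.358
  ψ = 0.358: g = -0.0199, g' = -0.480 → ψ = 0.316
Converged at ψ = 0.316.

ψ = 0.316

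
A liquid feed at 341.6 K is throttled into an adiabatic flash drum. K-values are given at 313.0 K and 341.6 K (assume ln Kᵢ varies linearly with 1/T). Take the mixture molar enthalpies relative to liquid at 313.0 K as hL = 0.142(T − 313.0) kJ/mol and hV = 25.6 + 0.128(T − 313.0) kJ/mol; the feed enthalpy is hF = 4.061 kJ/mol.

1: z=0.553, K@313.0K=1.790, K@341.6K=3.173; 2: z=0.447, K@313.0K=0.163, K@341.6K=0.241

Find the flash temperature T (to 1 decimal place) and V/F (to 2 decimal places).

Adiabatic flash: solve Rachford–Rice at each trial T, then check hF = ψ·hV(T) + (1−ψ)·hL(T).
  T = 313.0 K: K = (1.790, 0.163), RR gives ψ = 0.095, H_out = 2.429 kJ/mol
  T = 341.6 K: K = (3.173, 0.241), RR gives ψ = 0.523, H_out = 17.238 kJ/mol
  T = 327.3 K: K = (2.413, 0.200), RR gives ψ = 0.375, H_out = 11.552 kJ/mol
  T = 320.1 K: K = (2.083, 0.181), RR gives ψ = 0.262, H_out = 7.698 kJ/mol
  T = 316.6 K: K = (1.935, 0.172), RR gives ψ = 0.190, H_out = 5.355 kJ/mol
  T = 314.8 K: K = (1.861, 0.167), RR gives ψ = 0.145, H_out = 3.970 kJ/mol
Linear interpolation between T = 314.8 (H_out = 3.970) and T = 316.6 (H_out = 5.355) on hF = 4.061 gives T ≈ 314.9 K, at which ψ = 0.15.

T = 314.9 K, V/F = 0.15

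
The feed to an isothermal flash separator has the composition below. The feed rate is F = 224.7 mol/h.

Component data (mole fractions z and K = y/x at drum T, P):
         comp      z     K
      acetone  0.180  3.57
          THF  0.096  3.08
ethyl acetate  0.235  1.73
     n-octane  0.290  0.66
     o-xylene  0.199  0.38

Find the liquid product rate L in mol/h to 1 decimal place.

L = 62.4 mol/h

Material balance + equilibrium reduce to Σ zᵢ(Kᵢ−1)/(1+β(Kᵢ−1)) = 0.
g(0) = ΣzᵢKᵢ − 1 = 0.612 and g(1) = 1 − Σzᵢ/Kᵢ = -0.181, so a root lies in (0, 1).
Iterate (Newton) starting at β = 0.42:
  β = 0.420: g = 0.1785, g' = -0.652 → β = 0.694
  β = 0.694: g = 0.0163, g' = -0.571 → β = 0.722
Converged at β = 0.722.
Then V = β·F = 0.7222·224.7 = 162.3 mol/h and L = F − V = 62.4 mol/h.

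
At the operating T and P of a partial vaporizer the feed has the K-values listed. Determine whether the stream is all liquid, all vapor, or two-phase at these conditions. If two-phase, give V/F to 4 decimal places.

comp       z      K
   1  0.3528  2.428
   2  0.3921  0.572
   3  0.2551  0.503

two-phase, V/F = 0.3211

ΣzᵢKᵢ = 1.2092; Σzᵢ/Kᵢ = 1.3380.
Both exceed 1, so a two-phase solution exists.
Rachford–Rice: g(ψ) = Σ zᵢ(Kᵢ−1)/(1+ψ(Kᵢ−1)) = 0.
Iterate (Newton) starting at ψ = 0.5:
  ψ = 0.5000: g = -0.08829, g' = -0.4727 → ψ = 0.3132
  ψ = 0.3132: g = 0.00413, g' = -0.5276 → ψ = 0.3211
Converged at ψ = 0.3211.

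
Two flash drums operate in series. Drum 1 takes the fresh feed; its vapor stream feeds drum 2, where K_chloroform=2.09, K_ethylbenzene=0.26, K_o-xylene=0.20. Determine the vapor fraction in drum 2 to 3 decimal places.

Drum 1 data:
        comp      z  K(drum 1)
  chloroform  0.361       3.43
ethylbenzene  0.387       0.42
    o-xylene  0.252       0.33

Drum 1:
Newton iteration, ψ₁⁰ = 0.5:
  ψ₁ = 0.500: g = -0.1740, g' = -0.949 → ψ₁ = 0.317
  ψ₁ = 0.317: g = 0.0066, g' = -1.059 → ψ₁ = 0.323
Converged at ψ₁ = 0.323.
Drum-1 compositions:
  chloroform: x = 0.202, y = 0.694
  ethylbenzene: x = 0.476, y = 0.200
  o-xylene: x = 0.322, y = 0.106
Drum-2 feed = drum-1 vapor: z₂ = (0.6939, 0.2000, 0.1061).
Drum 2:
Let ψ₂ = V/F and solve Σ zᵢ(Kᵢ−1)/(1+ψ₂(Kᵢ−1)) = 0.
g(0) = ΣzᵢKᵢ − 1 = 0.523 and g(1) = 1 − Σzᵢ/Kᵢ = -0.632, so a root lies in (0, 1).
Iterate (Newton) starting at ψ₂ = 0.5:
  ψ₂ = 0.500: g = 0.1132, g' = -0.810 → ψ₂ = 0.640
  ψ₂ = 0.640: g = -0.0093, g' = -0.966 → ψ₂ = 0.630
Converged at ψ₂ = 0.630.
  chloroform: x = 0.411, y = 0.860
  ethylbenzene: x = 0.375, y = 0.097
  o-xylene: x = 0.214, y = 0.043

V/F (drum 2) = 0.630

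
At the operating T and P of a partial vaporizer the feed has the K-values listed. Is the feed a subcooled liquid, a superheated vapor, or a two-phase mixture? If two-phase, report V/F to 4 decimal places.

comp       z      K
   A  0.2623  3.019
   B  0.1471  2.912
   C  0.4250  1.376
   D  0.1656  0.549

superheated vapor

ΣzᵢKᵢ = 1.8960; Σzᵢ/Kᵢ = 0.7479.
Since Σzᵢ/Kᵢ < 1 the mixture is above its dew point — single vapor phase.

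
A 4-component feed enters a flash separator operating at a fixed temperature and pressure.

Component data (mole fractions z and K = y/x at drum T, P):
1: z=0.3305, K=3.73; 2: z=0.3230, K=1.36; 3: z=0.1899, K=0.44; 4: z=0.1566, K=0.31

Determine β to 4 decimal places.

β = 0.7248

Let β = V/F and solve Σ zᵢ(Kᵢ−1)/(1+β(Kᵢ−1)) = 0.
Check two-phase: ΣzᵢKᵢ = 1.8041 > 1 and Σzᵢ/Kᵢ = 1.2629 > 1, so g(0) = 0.8041 > 0 and g(1) = -0.2629 < 0.
Iterate (Newton) starting at β = 0.31:
  β = 0.3100: g = 0.32715, g' = -0.9643 → β = 0.6493
  β = 0.6493: g = 0.05684, g' = -0.7397 → β = 0.7261
  β = 0.7261: g = -0.00104, g' = -0.7718 → β = 0.7248
Converged at β = 0.7248.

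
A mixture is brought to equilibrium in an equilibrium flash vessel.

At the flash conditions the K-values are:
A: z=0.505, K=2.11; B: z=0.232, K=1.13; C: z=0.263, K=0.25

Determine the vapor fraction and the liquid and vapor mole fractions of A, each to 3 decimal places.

Newton–Raphson from ψ = 0.67:
  ψ = 0.670: g = -0.0473, g' = -0.806 → ψ = 0.611
  ψ = 0.611: g = -0.0024, g' = -0.729 → ψ = 0.608
Converged at ψ = 0.608.
Compositions from xᵢ = zᵢ/(1+ψ(Kᵢ−1)), yᵢ = Kᵢxᵢ:
  A: x = 0.302, y = 0.636
  B: x = 0.215, y = 0.243
  C: x = 0.483, y = 0.121

ψ = 0.608, x_A = 0.302, y_A = 0.636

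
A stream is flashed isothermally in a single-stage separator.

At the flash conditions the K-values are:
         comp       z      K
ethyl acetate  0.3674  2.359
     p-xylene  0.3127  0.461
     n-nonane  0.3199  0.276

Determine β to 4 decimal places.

β = 0.1144

Material balance + equilibrium reduce to Σ zᵢ(Kᵢ−1)/(1+β(Kᵢ−1)) = 0.
Feasibility: ΣzᵢKᵢ = 1.0991, Σzᵢ/Kᵢ = 1.9931 — both > 1, two phases present.
Newton–Raphson from β = 0.5:
  β = 0.5000: g = -0.29646, g' = -0.8228 → β = 0.1397
  β = 0.1397: g = -0.02029, g' = -0.7931 → β = 0.1141
  β = 0.1141: g = 0.00022, g' = -0.8110 → β = 0.1144
Converged at β = 0.1144.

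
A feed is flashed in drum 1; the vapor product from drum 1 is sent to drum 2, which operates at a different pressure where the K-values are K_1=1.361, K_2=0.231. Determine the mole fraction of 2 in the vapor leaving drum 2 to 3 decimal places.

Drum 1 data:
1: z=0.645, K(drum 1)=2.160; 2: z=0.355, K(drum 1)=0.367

y_2 (drum 2) = 0.074

Drum 1:
Newton iteration, ψ₁⁰ = 0.31:
  ψ₁ = 0.310: g = 0.2707, g' = -0.690 → ψ₁ = 0.703
  ψ₁ = 0.703: g = 0.0076, g' = -0.725 → ψ₁ = 0.713
Converged at ψ₁ = 0.713.
Drum-1 compositions:
  1: x = 0.353, y = 0.763
  2: x = 0.647, y = 0.237
Drum-2 feed = drum-1 vapor: z₂ = (0.7626, 0.2374).
Drum 2:
Rachford–Rice: g(ψ₂) = Σ zᵢ(Kᵢ−1)/(1+ψ₂(Kᵢ−1)) = 0.
g(0) = ΣzᵢKᵢ − 1 = 0.093 and g(1) = 1 − Σzᵢ/Kᵢ = -0.588, so a root lies in (0, 1).
Binary case is linear: z₁(K₁−1)(1+ψ₂(K₂−1)) + z₂(K₂−1)(1+ψ₂(K₁−1)) = 0
⇒ ψ₂ = [z₁(K₁−1)+z₂(K₂−1)] / [−(K₁−1)(K₂−1)] = 0.0927/0.2776 = 0.334
  1: x = 0.681, y = 0.926
  2: x = 0.319, y = 0.074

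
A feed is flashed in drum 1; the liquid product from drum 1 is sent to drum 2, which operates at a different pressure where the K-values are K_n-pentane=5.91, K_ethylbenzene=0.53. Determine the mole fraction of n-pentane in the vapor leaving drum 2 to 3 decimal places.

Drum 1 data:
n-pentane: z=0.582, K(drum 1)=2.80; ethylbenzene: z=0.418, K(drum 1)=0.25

y_n-pentane (drum 2) = 0.516

Drum 1:
Material balance + equilibrium reduce to Σ zᵢ(Kᵢ−1)/(1+ψ₁(Kᵢ−1)) = 0.
Check two-phase: ΣzᵢKᵢ = 1.734 > 1 and Σzᵢ/Kᵢ = 1.880 > 1, so g(0) = 0.734 > 0 and g(1) = -0.880 < 0.
Newton iteration, ψ₁⁰ = 0.5:
  ψ₁ = 0.500: g = 0.0498, g' = -1.124 → ψ₁ = 0.544
Converged at ψ₁ = 0.544.
Drum-1 compositions:
  n-pentane: x = 0.294, y = 0.824
  ethylbenzene: x = 0.706, y = 0.176
Drum-2 feed = drum-1 liquid: z₂ = (0.2941, 0.7059).
Drum 2:
Let ψ₂ = V/F and solve Σ zᵢ(Kᵢ−1)/(1+ψ₂(Kᵢ−1)) = 0.
Feasibility: ΣzᵢKᵢ = 2.112, Σzᵢ/Kᵢ = 1.382 — both > 1, two phases present.
Binary case is linear: z₁(K₁−1)(1+ψ₂(K₂−1)) + z₂(K₂−1)(1+ψ₂(K₁−1)) = 0
⇒ ψ₂ = [z₁(K₁−1)+z₂(K₂−1)] / [−(K₁−1)(K₂−1)] = 1.1124/2.3077 = 0.482
  n-pentane: x = 0.087, y = 0.516
  ethylbenzene: x = 0.913, y = 0.484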